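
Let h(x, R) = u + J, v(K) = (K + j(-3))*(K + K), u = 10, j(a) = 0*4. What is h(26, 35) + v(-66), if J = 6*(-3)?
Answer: 8704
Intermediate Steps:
J = -18
j(a) = 0
v(K) = 2*K**2 (v(K) = (K + 0)*(K + K) = K*(2*K) = 2*K**2)
h(x, R) = -8 (h(x, R) = 10 - 18 = -8)
h(26, 35) + v(-66) = -8 + 2*(-66)**2 = -8 + 2*4356 = -8 + 8712 = 8704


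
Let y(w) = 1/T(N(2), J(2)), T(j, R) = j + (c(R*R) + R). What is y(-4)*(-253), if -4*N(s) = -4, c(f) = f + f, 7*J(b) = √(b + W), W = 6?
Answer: -805805/3833 + 173558*√2/3833 ≈ -146.19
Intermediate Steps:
J(b) = √(6 + b)/7 (J(b) = √(b + 6)/7 = √(6 + b)/7)
c(f) = 2*f
N(s) = 1 (N(s) = -¼*(-4) = 1)
T(j, R) = R + j + 2*R² (T(j, R) = j + (2*(R*R) + R) = j + (2*R² + R) = j + (R + 2*R²) = R + j + 2*R²)
y(w) = 1/(65/49 + 2*√2/7) (y(w) = 1/(√(6 + 2)/7 + 1 + 2*(√(6 + 2)/7)²) = 1/(√8/7 + 1 + 2*(√8/7)²) = 1/((2*√2)/7 + 1 + 2*((2*√2)/7)²) = 1/(2*√2/7 + 1 + 2*(2*√2/7)²) = 1/(2*√2/7 + 1 + 2*(8/49)) = 1/(2*√2/7 + 1 + 16/49) = 1/(65/49 + 2*√2/7))
y(-4)*(-253) = (3185/3833 - 686*√2/3833)*(-253) = -805805/3833 + 173558*√2/3833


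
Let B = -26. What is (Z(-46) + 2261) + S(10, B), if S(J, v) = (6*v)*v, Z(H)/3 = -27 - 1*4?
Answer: 6224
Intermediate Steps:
Z(H) = -93 (Z(H) = 3*(-27 - 1*4) = 3*(-27 - 4) = 3*(-31) = -93)
S(J, v) = 6*v²
(Z(-46) + 2261) + S(10, B) = (-93 + 2261) + 6*(-26)² = 2168 + 6*676 = 2168 + 4056 = 6224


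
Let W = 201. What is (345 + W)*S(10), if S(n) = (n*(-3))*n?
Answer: -163800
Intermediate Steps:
S(n) = -3*n**2 (S(n) = (-3*n)*n = -3*n**2)
(345 + W)*S(10) = (345 + 201)*(-3*10**2) = 546*(-3*100) = 546*(-300) = -163800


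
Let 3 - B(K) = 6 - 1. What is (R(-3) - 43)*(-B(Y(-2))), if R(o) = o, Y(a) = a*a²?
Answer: -92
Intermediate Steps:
Y(a) = a³
B(K) = -2 (B(K) = 3 - (6 - 1) = 3 - 1*5 = 3 - 5 = -2)
(R(-3) - 43)*(-B(Y(-2))) = (-3 - 43)*(-1*(-2)) = -46*2 = -92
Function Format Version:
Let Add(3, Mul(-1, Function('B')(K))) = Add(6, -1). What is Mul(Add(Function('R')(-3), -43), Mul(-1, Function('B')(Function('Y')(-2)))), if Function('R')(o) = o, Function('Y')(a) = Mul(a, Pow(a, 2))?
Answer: -92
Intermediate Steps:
Function('Y')(a) = Pow(a, 3)
Function('B')(K) = -2 (Function('B')(K) = Add(3, Mul(-1, Add(6, -1))) = Add(3, Mul(-1, 5)) = Add(3, -5) = -2)
Mul(Add(Function('R')(-3), -43), Mul(-1, Function('B')(Function('Y')(-2)))) = Mul(Add(-3, -43), Mul(-1, -2)) = Mul(-46, 2) = -92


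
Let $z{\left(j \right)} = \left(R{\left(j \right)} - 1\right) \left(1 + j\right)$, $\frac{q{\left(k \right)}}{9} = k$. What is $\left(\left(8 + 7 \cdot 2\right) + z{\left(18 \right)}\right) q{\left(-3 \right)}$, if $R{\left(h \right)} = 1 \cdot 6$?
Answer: $-3159$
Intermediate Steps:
$R{\left(h \right)} = 6$
$q{\left(k \right)} = 9 k$
$z{\left(j \right)} = 5 + 5 j$ ($z{\left(j \right)} = \left(6 - 1\right) \left(1 + j\right) = 5 \left(1 + j\right) = 5 + 5 j$)
$\left(\left(8 + 7 \cdot 2\right) + z{\left(18 \right)}\right) q{\left(-3 \right)} = \left(\left(8 + 7 \cdot 2\right) + \left(5 + 5 \cdot 18\right)\right) 9 \left(-3\right) = \left(\left(8 + 14\right) + \left(5 + 90\right)\right) \left(-27\right) = \left(22 + 95\right) \left(-27\right) = 117 \left(-27\right) = -3159$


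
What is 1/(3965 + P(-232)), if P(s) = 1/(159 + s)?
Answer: 73/289444 ≈ 0.00025221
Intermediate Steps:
1/(3965 + P(-232)) = 1/(3965 + 1/(159 - 232)) = 1/(3965 + 1/(-73)) = 1/(3965 - 1/73) = 1/(289444/73) = 73/289444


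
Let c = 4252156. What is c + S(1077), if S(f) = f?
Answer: 4253233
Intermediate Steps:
c + S(1077) = 4252156 + 1077 = 4253233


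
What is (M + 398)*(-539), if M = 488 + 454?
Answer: -722260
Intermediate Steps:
M = 942
(M + 398)*(-539) = (942 + 398)*(-539) = 1340*(-539) = -722260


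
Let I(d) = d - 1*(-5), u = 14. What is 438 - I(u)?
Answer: 419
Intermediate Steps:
I(d) = 5 + d (I(d) = d + 5 = 5 + d)
438 - I(u) = 438 - (5 + 14) = 438 - 1*19 = 438 - 19 = 419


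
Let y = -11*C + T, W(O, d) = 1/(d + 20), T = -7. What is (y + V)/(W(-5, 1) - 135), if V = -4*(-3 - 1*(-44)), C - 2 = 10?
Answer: 6363/2834 ≈ 2.2452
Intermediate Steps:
C = 12 (C = 2 + 10 = 12)
V = -164 (V = -4*(-3 + 44) = -4*41 = -164)
W(O, d) = 1/(20 + d)
y = -139 (y = -11*12 - 7 = -132 - 7 = -139)
(y + V)/(W(-5, 1) - 135) = (-139 - 164)/(1/(20 + 1) - 135) = -303/(1/21 - 135) = -303/(-2834/21) = -303*(-21/2834) = 6363/2834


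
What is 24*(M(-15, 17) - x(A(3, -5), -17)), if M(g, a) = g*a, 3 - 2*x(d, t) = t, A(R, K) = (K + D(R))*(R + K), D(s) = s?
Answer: -6360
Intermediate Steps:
A(R, K) = (K + R)² (A(R, K) = (K + R)*(R + K) = (K + R)*(K + R) = (K + R)²)
x(d, t) = 3/2 - t/2
M(g, a) = a*g
24*(M(-15, 17) - x(A(3, -5), -17)) = 24*(17*(-15) - (3/2 - ½*(-17))) = 24*(-255 - (3/2 + 17/2)) = 24*(-255 - 1*10) = 24*(-255 - 10) = 24*(-265) = -6360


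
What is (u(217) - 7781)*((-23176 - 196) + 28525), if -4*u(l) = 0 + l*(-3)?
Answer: -157027369/4 ≈ -3.9257e+7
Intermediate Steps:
u(l) = 3*l/4 (u(l) = -(0 + l*(-3))/4 = -(0 - 3*l)/4 = -(-3)*l/4 = 3*l/4)
(u(217) - 7781)*((-23176 - 196) + 28525) = ((¾)*217 - 7781)*((-23176 - 196) + 28525) = (651/4 - 7781)*(-23372 + 28525) = -30473/4*5153 = -157027369/4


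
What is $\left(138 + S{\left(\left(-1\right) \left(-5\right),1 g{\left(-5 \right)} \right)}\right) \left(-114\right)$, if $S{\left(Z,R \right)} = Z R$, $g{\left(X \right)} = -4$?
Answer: $-13452$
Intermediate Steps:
$S{\left(Z,R \right)} = R Z$
$\left(138 + S{\left(\left(-1\right) \left(-5\right),1 g{\left(-5 \right)} \right)}\right) \left(-114\right) = \left(138 + 1 \left(-4\right) \left(\left(-1\right) \left(-5\right)\right)\right) \left(-114\right) = \left(138 - 20\right) \left(-114\right) = 118 \left(-114\right) = -13452$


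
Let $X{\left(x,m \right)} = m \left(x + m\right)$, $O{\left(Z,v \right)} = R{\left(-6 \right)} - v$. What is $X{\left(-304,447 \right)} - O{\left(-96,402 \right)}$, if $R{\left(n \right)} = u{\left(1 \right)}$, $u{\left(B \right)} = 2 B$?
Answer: $64321$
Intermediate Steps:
$R{\left(n \right)} = 2$ ($R{\left(n \right)} = 2 \cdot 1 = 2$)
$O{\left(Z,v \right)} = 2 - v$
$X{\left(x,m \right)} = m \left(m + x\right)$
$X{\left(-304,447 \right)} - O{\left(-96,402 \right)} = 447 \left(447 - 304\right) - \left(2 - 402\right) = 447 \cdot 143 - \left(2 - 402\right) = 63921 - -400 = 63921 + 400 = 64321$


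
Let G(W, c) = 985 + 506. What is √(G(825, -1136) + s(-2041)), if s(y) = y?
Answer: 5*I*√22 ≈ 23.452*I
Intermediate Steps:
G(W, c) = 1491
√(G(825, -1136) + s(-2041)) = √(1491 - 2041) = √(-550) = 5*I*√22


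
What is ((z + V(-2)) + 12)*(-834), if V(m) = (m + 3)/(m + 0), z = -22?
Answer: 8757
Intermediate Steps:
V(m) = (3 + m)/m
((z + V(-2)) + 12)*(-834) = ((-22 + (3 - 2)/(-2)) + 12)*(-834) = ((-22 - ½*1) + 12)*(-834) = ((-22 - ½) + 12)*(-834) = (-45/2 + 12)*(-834) = -21/2*(-834) = 8757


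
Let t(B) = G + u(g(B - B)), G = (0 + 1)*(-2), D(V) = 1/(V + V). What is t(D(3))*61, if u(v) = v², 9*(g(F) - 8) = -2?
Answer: 289018/81 ≈ 3568.1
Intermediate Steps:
D(V) = 1/(2*V)
g(F) = 70/9 (g(F) = 8 + (⅑)*(-2) = 8 - 2/9 = 70/9)
G = -2 (G = 1*(-2) = -2)
t(B) = 4738/81 (t(B) = -2 + (70/9)² = -2 + 4900/81 = 4738/81)
t(D(3))*61 = (4738/81)*61 = 289018/81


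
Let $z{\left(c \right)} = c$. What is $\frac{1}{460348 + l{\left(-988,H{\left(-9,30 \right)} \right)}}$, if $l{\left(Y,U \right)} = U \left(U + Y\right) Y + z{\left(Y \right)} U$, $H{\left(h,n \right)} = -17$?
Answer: $- \frac{1}{16402836} \approx -6.0965 \cdot 10^{-8}$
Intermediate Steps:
$l{\left(Y,U \right)} = U Y + U Y \left(U + Y\right)$ ($l{\left(Y,U \right)} = U \left(U + Y\right) Y + Y U = U Y \left(U + Y\right) + U Y = U Y + U Y \left(U + Y\right)$)
$\frac{1}{460348 + l{\left(-988,H{\left(-9,30 \right)} \right)}} = \frac{1}{460348 - - 16796 \left(1 - 17 - 988\right)} = \frac{1}{460348 - \left(-16796\right) \left(-1004\right)} = \frac{1}{460348 - 16863184} = \frac{1}{-16402836} = - \frac{1}{16402836}$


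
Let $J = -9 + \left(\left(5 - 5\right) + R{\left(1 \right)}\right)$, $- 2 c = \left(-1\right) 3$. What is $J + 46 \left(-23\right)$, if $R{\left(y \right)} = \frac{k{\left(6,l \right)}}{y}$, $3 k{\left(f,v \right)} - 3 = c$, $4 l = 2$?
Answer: $- \frac{2131}{2} \approx -1065.5$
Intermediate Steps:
$c = \frac{3}{2}$ ($c = - \frac{\left(-1\right) 3}{2} = \left(- \frac{1}{2}\right) \left(-3\right) = \frac{3}{2} \approx 1.5$)
$l = \frac{1}{2}$ ($l = \frac{1}{4} \cdot 2 = \frac{1}{2} \approx 0.5$)
$k{\left(f,v \right)} = \frac{3}{2}$ ($k{\left(f,v \right)} = 1 + \frac{1}{3} \cdot \frac{3}{2} = 1 + \frac{1}{2} = \frac{3}{2}$)
$R{\left(y \right)} = \frac{3}{2 y}$
$J = - \frac{15}{2}$ ($J = -9 + \left(\left(5 - 5\right) + \frac{3}{2 \cdot 1}\right) = -9 + \left(0 + \frac{3}{2} \cdot 1\right) = -9 + \left(0 + \frac{3}{2}\right) = -9 + \frac{3}{2} = - \frac{15}{2} \approx -7.5$)
$J + 46 \left(-23\right) = - \frac{15}{2} + 46 \left(-23\right) = - \frac{15}{2} - 1058 = - \frac{2131}{2}$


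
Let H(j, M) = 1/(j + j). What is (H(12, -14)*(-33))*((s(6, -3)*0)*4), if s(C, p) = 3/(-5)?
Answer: 0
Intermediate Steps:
s(C, p) = -⅗ (s(C, p) = 3*(-⅕) = -⅗)
H(j, M) = 1/(2*j)
(H(12, -14)*(-33))*((s(6, -3)*0)*4) = (((½)/12)*(-33))*(-⅗*0*4) = (((½)*(1/12))*(-33))*(0*4) = ((1/24)*(-33))*0 = -11/8*0 = 0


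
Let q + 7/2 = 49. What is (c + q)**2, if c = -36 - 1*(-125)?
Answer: 72361/4 ≈ 18090.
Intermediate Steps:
c = 89 (c = -36 + 125 = 89)
q = 91/2 (q = -7/2 + 49 = 91/2 ≈ 45.500)
(c + q)**2 = (89 + 91/2)**2 = (269/2)**2 = 72361/4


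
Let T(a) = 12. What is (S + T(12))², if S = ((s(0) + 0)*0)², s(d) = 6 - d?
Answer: 144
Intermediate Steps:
S = 0 (S = (((6 - 1*0) + 0)*0)² = (((6 + 0) + 0)*0)² = ((6 + 0)*0)² = (6*0)² = 0² = 0)
(S + T(12))² = (0 + 12)² = 12² = 144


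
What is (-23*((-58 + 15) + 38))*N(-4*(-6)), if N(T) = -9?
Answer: -1035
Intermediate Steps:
(-23*((-58 + 15) + 38))*N(-4*(-6)) = -23*((-58 + 15) + 38)*(-9) = -23*(-43 + 38)*(-9) = -23*(-5)*(-9) = 115*(-9) = -1035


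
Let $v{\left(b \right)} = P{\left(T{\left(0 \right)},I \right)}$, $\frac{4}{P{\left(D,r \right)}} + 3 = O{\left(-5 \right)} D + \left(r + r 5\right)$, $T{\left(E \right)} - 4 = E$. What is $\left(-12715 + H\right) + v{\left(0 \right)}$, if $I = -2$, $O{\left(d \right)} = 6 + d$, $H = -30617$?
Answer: $- \frac{476656}{11} \approx -43332.0$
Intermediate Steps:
$T{\left(E \right)} = 4 + E$
$P{\left(D,r \right)} = \frac{4}{-3 + D + 6 r}$ ($P{\left(D,r \right)} = \frac{4}{-3 + \left(\left(6 - 5\right) D + \left(r + r 5\right)\right)} = \frac{4}{-3 + \left(1 D + \left(r + 5 r\right)\right)} = \frac{4}{-3 + \left(D + 6 r\right)} = \frac{4}{-3 + D + 6 r}$)
$v{\left(b \right)} = - \frac{4}{11}$ ($v{\left(b \right)} = \frac{4}{-3 + \left(4 + 0\right) + 6 \left(-2\right)} = \frac{4}{-3 + 4 - 12} = \frac{4}{-11} = 4 \left(- \frac{1}{11}\right) = - \frac{4}{11}$)
$\left(-12715 + H\right) + v{\left(0 \right)} = \left(-12715 - 30617\right) - \frac{4}{11} = -43332 - \frac{4}{11} = - \frac{476656}{11}$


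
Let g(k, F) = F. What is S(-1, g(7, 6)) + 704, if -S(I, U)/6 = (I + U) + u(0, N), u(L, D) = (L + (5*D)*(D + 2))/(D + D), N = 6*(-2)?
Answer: 824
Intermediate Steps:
N = -12
u(L, D) = (L + 5*D*(2 + D))/(2*D) (u(L, D) = (L + (5*D)*(2 + D))/((2*D)) = (L + 5*D*(2 + D))*(1/(2*D)) = (L + 5*D*(2 + D))/(2*D))
S(I, U) = 150 - 6*I - 6*U (S(I, U) = -6*((I + U) + (½)*(0 + 5*(-12)*(2 - 12))/(-12)) = -6*((I + U) + (½)*(-1/12)*(0 + 5*(-12)*(-10))) = -6*((I + U) + (½)*(-1/12)*(0 + 600)) = -6*((I + U) + (½)*(-1/12)*600) = -6*((I + U) - 25) = -6*(-25 + I + U) = 150 - 6*I - 6*U)
S(-1, g(7, 6)) + 704 = (150 - 6*(-1) - 6*6) + 704 = (150 + 6 - 36) + 704 = 120 + 704 = 824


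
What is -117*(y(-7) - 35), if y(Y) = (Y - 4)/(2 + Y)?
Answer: 19188/5 ≈ 3837.6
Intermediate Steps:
y(Y) = (-4 + Y)/(2 + Y)
-117*(y(-7) - 35) = -117*((-4 - 7)/(2 - 7) - 35) = -117*(-11/(-5) - 35) = -117*(-⅕*(-11) - 35) = -117*(11/5 - 35) = -117*(-164/5) = 19188/5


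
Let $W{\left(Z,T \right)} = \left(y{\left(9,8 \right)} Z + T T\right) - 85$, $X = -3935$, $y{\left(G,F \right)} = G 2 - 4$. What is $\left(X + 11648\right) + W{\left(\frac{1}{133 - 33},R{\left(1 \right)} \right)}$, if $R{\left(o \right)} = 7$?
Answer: $\frac{383857}{50} \approx 7677.1$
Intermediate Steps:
$y{\left(G,F \right)} = -4 + 2 G$ ($y{\left(G,F \right)} = 2 G - 4 = -4 + 2 G$)
$W{\left(Z,T \right)} = -85 + T^{2} + 14 Z$ ($W{\left(Z,T \right)} = \left(\left(-4 + 2 \cdot 9\right) Z + T T\right) - 85 = \left(\left(-4 + 18\right) Z + T^{2}\right) - 85 = \left(14 Z + T^{2}\right) - 85 = \left(T^{2} + 14 Z\right) - 85 = -85 + T^{2} + 14 Z$)
$\left(X + 11648\right) + W{\left(\frac{1}{133 - 33},R{\left(1 \right)} \right)} = \left(-3935 + 11648\right) + \left(-85 + 7^{2} + \frac{14}{133 - 33}\right) = 7713 + \left(-85 + 49 + \frac{14}{100}\right) = 7713 + \left(-85 + 49 + 14 \cdot \frac{1}{100}\right) = 7713 + \left(-85 + 49 + \frac{7}{50}\right) = 7713 - \frac{1793}{50} = \frac{383857}{50}$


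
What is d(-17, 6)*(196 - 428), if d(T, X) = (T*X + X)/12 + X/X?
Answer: 1624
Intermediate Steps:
d(T, X) = 1 + X/12 + T*X/12 (d(T, X) = (X + T*X)*(1/12) + 1 = (X/12 + T*X/12) + 1 = 1 + X/12 + T*X/12)
d(-17, 6)*(196 - 428) = (1 + (1/12)*6 + (1/12)*(-17)*6)*(196 - 428) = (1 + 1/2 - 17/2)*(-232) = -7*(-232) = 1624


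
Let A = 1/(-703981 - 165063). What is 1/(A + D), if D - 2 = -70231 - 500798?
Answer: -869044/496247588189 ≈ -1.7512e-6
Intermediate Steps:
D = -571027 (D = 2 + (-70231 - 500798) = 2 - 571029 = -571027)
A = -1/869044 (A = 1/(-869044) = -1/869044 ≈ -1.1507e-6)
1/(A + D) = 1/(-1/869044 - 571027) = 1/(-496247588189/869044) = -869044/496247588189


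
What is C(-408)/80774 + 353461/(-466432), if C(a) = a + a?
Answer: -14465533663/18837789184 ≈ -0.76790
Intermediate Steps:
C(a) = 2*a
C(-408)/80774 + 353461/(-466432) = (2*(-408))/80774 + 353461/(-466432) = -816*1/80774 + 353461*(-1/466432) = -408/40387 - 353461/466432 = -14465533663/18837789184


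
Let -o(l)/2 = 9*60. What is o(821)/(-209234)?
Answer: 540/104617 ≈ 0.0051617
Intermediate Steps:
o(l) = -1080 (o(l) = -18*60 = -2*540 = -1080)
o(821)/(-209234) = -1080/(-209234) = -1080*(-1/209234) = 540/104617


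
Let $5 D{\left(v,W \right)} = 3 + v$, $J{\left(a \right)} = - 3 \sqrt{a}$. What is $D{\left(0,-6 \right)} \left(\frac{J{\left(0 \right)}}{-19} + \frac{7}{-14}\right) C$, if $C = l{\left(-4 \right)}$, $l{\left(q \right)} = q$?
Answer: $\frac{6}{5} \approx 1.2$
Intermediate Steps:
$C = -4$
$D{\left(v,W \right)} = \frac{3}{5} + \frac{v}{5}$ ($D{\left(v,W \right)} = \frac{3 + v}{5} = \frac{3}{5} + \frac{v}{5}$)
$D{\left(0,-6 \right)} \left(\frac{J{\left(0 \right)}}{-19} + \frac{7}{-14}\right) C = \left(\frac{3}{5} + \frac{1}{5} \cdot 0\right) \left(\frac{\left(-3\right) \sqrt{0}}{-19} + \frac{7}{-14}\right) \left(-4\right) = \left(\frac{3}{5} + 0\right) \left(\left(-3\right) 0 \left(- \frac{1}{19}\right) + 7 \left(- \frac{1}{14}\right)\right) \left(-4\right) = \frac{3 \left(0 \left(- \frac{1}{19}\right) - \frac{1}{2}\right)}{5} \left(-4\right) = \frac{3 \left(0 - \frac{1}{2}\right)}{5} \left(-4\right) = \frac{3}{5} \left(- \frac{1}{2}\right) \left(-4\right) = \left(- \frac{3}{10}\right) \left(-4\right) = \frac{6}{5}$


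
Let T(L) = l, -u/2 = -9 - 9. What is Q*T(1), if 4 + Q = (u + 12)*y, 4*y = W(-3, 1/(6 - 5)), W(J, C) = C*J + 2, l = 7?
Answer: -112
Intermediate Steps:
u = 36 (u = -2*(-9 - 9) = -2*(-18) = 36)
T(L) = 7
W(J, C) = 2 + C*J
y = -1/4 (y = (2 - 3/(6 - 5))/4 = (2 - 3/1)/4 = (2 + 1*(-3))/4 = (2 - 3)/4 = (1/4)*(-1) = -1/4 ≈ -0.25000)
Q = -16 (Q = -4 + (36 + 12)*(-1/4) = -4 + 48*(-1/4) = -4 - 12 = -16)
Q*T(1) = -16*7 = -112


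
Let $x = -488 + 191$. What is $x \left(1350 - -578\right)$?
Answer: $-572616$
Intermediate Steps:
$x = -297$
$x \left(1350 - -578\right) = - 297 \left(1350 - -578\right) = - 297 \left(1350 + \left(-189 + 767\right)\right) = - 297 \left(1350 + 578\right) = \left(-297\right) 1928 = -572616$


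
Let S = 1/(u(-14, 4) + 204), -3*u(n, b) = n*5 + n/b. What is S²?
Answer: 4/208849 ≈ 1.9153e-5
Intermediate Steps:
u(n, b) = -5*n/3 - n/(3*b) (u(n, b) = -(n*5 + n/b)/3 = -(5*n + n/b)/3 = -5*n/3 - n/(3*b))
S = 2/457 (S = 1/(-⅓*(-14)*(1 + 5*4)/4 + 204) = 1/(-⅓*(-14)*¼*(1 + 20) + 204) = 1/(-⅓*(-14)*¼*21 + 204) = 1/(49/2 + 204) = 1/(457/2) = 2/457 ≈ 0.0043764)
S² = (2/457)² = 4/208849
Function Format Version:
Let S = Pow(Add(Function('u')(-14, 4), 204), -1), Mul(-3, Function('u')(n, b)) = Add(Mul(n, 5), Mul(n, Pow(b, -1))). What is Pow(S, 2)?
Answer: Rational(4, 208849) ≈ 1.9153e-5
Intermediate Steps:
Function('u')(n, b) = Add(Mul(Rational(-5, 3), n), Mul(Rational(-1, 3), n, Pow(b, -1))) (Function('u')(n, b) = Mul(Rational(-1, 3), Add(Mul(n, 5), Mul(n, Pow(b, -1)))) = Mul(Rational(-1, 3), Add(Mul(5, n), Mul(n, Pow(b, -1)))) = Add(Mul(Rational(-5, 3), n), Mul(Rational(-1, 3), n, Pow(b, -1))))
S = Rational(2, 457) (S = Pow(Add(Mul(Rational(-1, 3), -14, Pow(4, -1), Add(1, Mul(5, 4))), 204), -1) = Pow(Add(Mul(Rational(-1, 3), -14, Rational(1, 4), Add(1, 20)), 204), -1) = Pow(Add(Mul(Rational(-1, 3), -14, Rational(1, 4), 21), 204), -1) = Pow(Add(Rational(49, 2), 204), -1) = Pow(Rational(457, 2), -1) = Rational(2, 457) ≈ 0.0043764)
Pow(S, 2) = Pow(Rational(2, 457), 2) = Rational(4, 208849)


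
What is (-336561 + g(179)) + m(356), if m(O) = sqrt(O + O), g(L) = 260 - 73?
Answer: -336374 + 2*sqrt(178) ≈ -3.3635e+5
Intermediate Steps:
g(L) = 187
m(O) = sqrt(2)*sqrt(O) (m(O) = sqrt(2*O) = sqrt(2)*sqrt(O))
(-336561 + g(179)) + m(356) = (-336561 + 187) + sqrt(2)*sqrt(356) = -336374 + sqrt(2)*(2*sqrt(89)) = -336374 + 2*sqrt(178)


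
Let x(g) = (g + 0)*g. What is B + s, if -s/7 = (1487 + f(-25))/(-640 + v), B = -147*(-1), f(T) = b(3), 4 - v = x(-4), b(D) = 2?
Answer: 106267/652 ≈ 162.99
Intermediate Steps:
x(g) = g**2 (x(g) = g*g = g**2)
v = -12 (v = 4 - 1*(-4)**2 = 4 - 1*16 = 4 - 16 = -12)
f(T) = 2
B = 147
s = 10423/652 (s = -7*(1487 + 2)/(-640 - 12) = -10423/(-652) = -10423*(-1)/652 = -7*(-1489/652) = 10423/652 ≈ 15.986)
B + s = 147 + 10423/652 = 106267/652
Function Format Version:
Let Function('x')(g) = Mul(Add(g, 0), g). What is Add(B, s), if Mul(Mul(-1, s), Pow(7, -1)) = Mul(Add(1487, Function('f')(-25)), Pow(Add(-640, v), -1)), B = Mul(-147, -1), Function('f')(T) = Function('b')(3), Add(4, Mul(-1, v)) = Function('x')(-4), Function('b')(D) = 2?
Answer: Rational(106267, 652) ≈ 162.99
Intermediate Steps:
Function('x')(g) = Pow(g, 2) (Function('x')(g) = Mul(g, g) = Pow(g, 2))
v = -12 (v = Add(4, Mul(-1, Pow(-4, 2))) = Add(4, Mul(-1, 16)) = Add(4, -16) = -12)
Function('f')(T) = 2
B = 147
s = Rational(10423, 652) (s = Mul(-7, Mul(Add(1487, 2), Pow(Add(-640, -12), -1))) = Mul(-7, Mul(1489, Pow(-652, -1))) = Mul(-7, Mul(1489, Rational(-1, 652))) = Mul(-7, Rational(-1489, 652)) = Rational(10423, 652) ≈ 15.986)
Add(B, s) = Add(147, Rational(10423, 652)) = Rational(106267, 652)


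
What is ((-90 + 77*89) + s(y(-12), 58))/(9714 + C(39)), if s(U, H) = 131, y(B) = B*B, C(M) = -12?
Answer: 383/539 ≈ 0.71058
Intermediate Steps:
y(B) = B**2
((-90 + 77*89) + s(y(-12), 58))/(9714 + C(39)) = ((-90 + 77*89) + 131)/(9714 - 12) = ((-90 + 6853) + 131)/9702 = (6763 + 131)*(1/9702) = 6894*(1/9702) = 383/539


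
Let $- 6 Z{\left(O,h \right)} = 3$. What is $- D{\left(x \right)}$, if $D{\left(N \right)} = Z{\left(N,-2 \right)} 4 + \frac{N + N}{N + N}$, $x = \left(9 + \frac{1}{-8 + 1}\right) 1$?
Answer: $1$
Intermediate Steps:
$Z{\left(O,h \right)} = - \frac{1}{2}$ ($Z{\left(O,h \right)} = \left(- \frac{1}{6}\right) 3 = - \frac{1}{2}$)
$x = \frac{62}{7}$ ($x = \left(9 + \frac{1}{-7}\right) 1 = \left(9 - \frac{1}{7}\right) 1 = \frac{62}{7} \cdot 1 = \frac{62}{7} \approx 8.8571$)
$D{\left(N \right)} = -1$ ($D{\left(N \right)} = \left(- \frac{1}{2}\right) 4 + \frac{N + N}{N + N} = -2 + \frac{2 N}{2 N} = -2 + 2 N \frac{1}{2 N} = -2 + 1 = -1$)
$- D{\left(x \right)} = \left(-1\right) \left(-1\right) = 1$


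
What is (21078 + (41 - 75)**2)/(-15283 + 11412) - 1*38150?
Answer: -147700884/3871 ≈ -38156.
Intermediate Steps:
(21078 + (41 - 75)**2)/(-15283 + 11412) - 1*38150 = (21078 + (-34)**2)/(-3871) - 38150 = (21078 + 1156)*(-1/3871) - 38150 = 22234*(-1/3871) - 38150 = -22234/3871 - 38150 = -147700884/3871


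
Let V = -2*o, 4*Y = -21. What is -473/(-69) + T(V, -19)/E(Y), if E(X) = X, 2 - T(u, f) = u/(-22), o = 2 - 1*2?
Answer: 3127/483 ≈ 6.4741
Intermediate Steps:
o = 0 (o = 2 - 2 = 0)
Y = -21/4 (Y = (¼)*(-21) = -21/4 ≈ -5.2500)
V = 0 (V = -2*0 = 0)
T(u, f) = 2 + u/22 (T(u, f) = 2 - u/(-22) = 2 - u*(-1)/22 = 2 - (-1)*u/22 = 2 + u/22)
-473/(-69) + T(V, -19)/E(Y) = -473/(-69) + (2 + (1/22)*0)/(-21/4) = -473*(-1/69) + (2 + 0)*(-4/21) = 473/69 + 2*(-4/21) = 473/69 - 8/21 = 3127/483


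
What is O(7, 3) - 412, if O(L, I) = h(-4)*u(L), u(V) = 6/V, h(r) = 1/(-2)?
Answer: -2887/7 ≈ -412.43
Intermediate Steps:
h(r) = -½
O(L, I) = -3/L
O(7, 3) - 412 = -3/7 - 412 = -2887/7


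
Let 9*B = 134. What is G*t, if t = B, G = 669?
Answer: 29882/3 ≈ 9960.7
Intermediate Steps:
B = 134/9 (B = (⅑)*134 = 134/9 ≈ 14.889)
t = 134/9 ≈ 14.889
G*t = 669*(134/9) = 29882/3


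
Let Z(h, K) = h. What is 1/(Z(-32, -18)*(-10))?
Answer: 1/320 ≈ 0.0031250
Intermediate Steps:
1/(Z(-32, -18)*(-10)) = 1/(-32*(-10)) = 1/320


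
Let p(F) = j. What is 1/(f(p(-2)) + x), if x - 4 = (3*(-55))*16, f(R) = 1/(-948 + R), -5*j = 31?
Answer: -4771/12576361 ≈ -0.00037936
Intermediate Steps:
j = -31/5 (j = -1/5*31 = -31/5 ≈ -6.2000)
p(F) = -31/5
x = -2636 (x = 4 + (3*(-55))*16 = 4 - 165*16 = 4 - 2640 = -2636)
1/(f(p(-2)) + x) = 1/(1/(-948 - 31/5) - 2636) = 1/(1/(-4771/5) - 2636) = 1/(-5/4771 - 2636) = 1/(-12576361/4771) = -4771/12576361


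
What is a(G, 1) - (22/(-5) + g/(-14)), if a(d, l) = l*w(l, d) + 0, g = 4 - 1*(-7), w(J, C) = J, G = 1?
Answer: 433/70 ≈ 6.1857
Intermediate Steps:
g = 11 (g = 4 + 7 = 11)
a(d, l) = l² (a(d, l) = l*l + 0 = l² + 0 = l²)
a(G, 1) - (22/(-5) + g/(-14)) = 1² - (22/(-5) + 11/(-14)) = 1 - (22*(-⅕) + 11*(-1/14)) = 1 - (-22/5 - 11/14) = 1 - 1*(-363/70) = 1 + 363/70 = 433/70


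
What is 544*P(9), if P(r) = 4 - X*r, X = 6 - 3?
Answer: -12512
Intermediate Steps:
X = 3
P(r) = 4 - 3*r
544*P(9) = 544*(4 - 3*9) = 544*(4 - 27) = 544*(-23) = -12512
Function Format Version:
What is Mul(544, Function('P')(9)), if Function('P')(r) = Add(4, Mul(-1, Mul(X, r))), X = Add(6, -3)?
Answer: -12512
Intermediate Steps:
X = 3
Function('P')(r) = Add(4, Mul(-3, r)) (Function('P')(r) = Add(4, Mul(-1, Mul(3, r))) = Add(4, Mul(-3, r)))
Mul(544, Function('P')(9)) = Mul(544, Add(4, Mul(-3, 9))) = Mul(544, Add(4, -27)) = Mul(544, -23) = -12512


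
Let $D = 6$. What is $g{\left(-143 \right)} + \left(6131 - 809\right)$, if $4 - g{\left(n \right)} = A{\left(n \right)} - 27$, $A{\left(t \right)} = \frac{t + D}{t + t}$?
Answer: $\frac{1530821}{286} \approx 5352.5$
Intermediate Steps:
$A{\left(t \right)} = \frac{6 + t}{2 t}$ ($A{\left(t \right)} = \frac{t + 6}{t + t} = \frac{6 + t}{2 t}$)
$g{\left(n \right)} = 31 - \frac{6 + n}{2 n}$ ($g{\left(n \right)} = 4 - \left(\frac{6 + n}{2 n} - 27\right) = 4 - \left(-27 + \frac{6 + n}{2 n}\right) = 4 + \left(27 - \frac{6 + n}{2 n}\right) = 31 - \frac{6 + n}{2 n}$)
$g{\left(-143 \right)} + \left(6131 - 809\right) = \left(\frac{61}{2} - \frac{3}{-143}\right) + \left(6131 - 809\right) = \left(\frac{61}{2} - - \frac{3}{143}\right) + \left(6131 - 809\right) = \left(\frac{61}{2} + \frac{3}{143}\right) + 5322 = \frac{8729}{286} + 5322 = \frac{1530821}{286}$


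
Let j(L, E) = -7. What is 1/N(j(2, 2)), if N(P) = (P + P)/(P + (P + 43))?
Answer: -29/14 ≈ -2.0714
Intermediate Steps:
N(P) = 2*P/(43 + 2*P) (N(P) = (2*P)/(P + (43 + P)) = (2*P)/(43 + 2*P) = 2*P/(43 + 2*P))
1/N(j(2, 2)) = 1/(2*(-7)/(43 + 2*(-7))) = 1/(2*(-7)/(43 - 14)) = 1/(2*(-7)/29) = 1/(2*(-7)*(1/29)) = 1/(-14/29) = -29/14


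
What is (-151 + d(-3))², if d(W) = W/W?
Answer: 22500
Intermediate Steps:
d(W) = 1
(-151 + d(-3))² = (-151 + 1)² = (-150)² = 22500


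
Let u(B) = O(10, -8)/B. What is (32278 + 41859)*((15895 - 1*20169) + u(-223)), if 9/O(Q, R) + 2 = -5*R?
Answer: -2685085340245/8474 ≈ -3.1686e+8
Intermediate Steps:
O(Q, R) = 9/(-2 - 5*R)
u(B) = 9/(38*B) (u(B) = (-9/(2 + 5*(-8)))/B = (-9/(2 - 40))/B = (-9/(-38))/B = (-9*(-1/38))/B = 9/(38*B))
(32278 + 41859)*((15895 - 1*20169) + u(-223)) = (32278 + 41859)*((15895 - 1*20169) + (9/38)/(-223)) = 74137*((15895 - 20169) + (9/38)*(-1/223)) = 74137*(-4274 - 9/8474) = 74137*(-36217885/8474) = -2685085340245/8474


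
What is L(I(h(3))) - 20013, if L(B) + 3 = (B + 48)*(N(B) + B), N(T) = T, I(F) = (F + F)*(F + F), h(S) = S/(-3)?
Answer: -19600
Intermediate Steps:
h(S) = -S/3 (h(S) = S*(-1/3) = -S/3)
I(F) = 4*F**2 (I(F) = (2*F)*(2*F) = 4*F**2)
L(B) = -3 + 2*B*(48 + B) (L(B) = -3 + (B + 48)*(B + B) = -3 + (48 + B)*(2*B) = -3 + 2*B*(48 + B))
L(I(h(3))) - 20013 = (-3 + 2*(4*(-1/3*3)**2)**2 + 96*(4*(-1/3*3)**2)) - 20013 = (-3 + 2*(4*(-1)**2)**2 + 96*(4*(-1)**2)) - 20013 = (-3 + 2*(4*1)**2 + 96*(4*1)) - 20013 = (-3 + 2*4**2 + 96*4) - 20013 = (-3 + 2*16 + 384) - 20013 = (-3 + 32 + 384) - 20013 = 413 - 20013 = -19600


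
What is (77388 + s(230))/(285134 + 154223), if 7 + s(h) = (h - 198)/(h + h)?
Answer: 8898823/50526055 ≈ 0.17612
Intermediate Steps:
s(h) = -7 + (-198 + h)/(2*h) (s(h) = -7 + (h - 198)/(h + h) = -7 + (-198 + h)/((2*h)) = -7 + (-198 + h)*(1/(2*h)) = -7 + (-198 + h)/(2*h))
(77388 + s(230))/(285134 + 154223) = (77388 + (-13/2 - 99/230))/(285134 + 154223) = (77388 + (-13/2 - 99*1/230))/439357 = (77388 + (-13/2 - 99/230))*(1/439357) = (77388 - 797/115)*(1/439357) = (8898823/115)*(1/439357) = 8898823/50526055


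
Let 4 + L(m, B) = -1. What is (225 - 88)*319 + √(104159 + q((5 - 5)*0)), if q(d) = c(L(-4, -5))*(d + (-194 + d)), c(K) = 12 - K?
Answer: 43703 + 17*√349 ≈ 44021.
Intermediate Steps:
L(m, B) = -5 (L(m, B) = -4 - 1 = -5)
q(d) = -3298 + 34*d (q(d) = (12 - 1*(-5))*(d + (-194 + d)) = (12 + 5)*(-194 + 2*d) = 17*(-194 + 2*d) = -3298 + 34*d)
(225 - 88)*319 + √(104159 + q((5 - 5)*0)) = (225 - 88)*319 + √(104159 + (-3298 + 34*((5 - 5)*0))) = 137*319 + √(104159 + (-3298 + 34*(0*0))) = 43703 + √(104159 + (-3298 + 34*0)) = 43703 + √(104159 + (-3298 + 0)) = 43703 + √(104159 - 3298) = 43703 + √100861 = 43703 + 17*√349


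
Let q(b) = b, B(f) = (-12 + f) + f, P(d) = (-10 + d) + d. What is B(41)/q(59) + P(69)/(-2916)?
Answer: 49142/43011 ≈ 1.1425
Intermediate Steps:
P(d) = -10 + 2*d
B(f) = -12 + 2*f
B(41)/q(59) + P(69)/(-2916) = (-12 + 2*41)/59 + (-10 + 2*69)/(-2916) = (-12 + 82)*(1/59) + (-10 + 138)*(-1/2916) = 70*(1/59) + 128*(-1/2916) = 70/59 - 32/729 = 49142/43011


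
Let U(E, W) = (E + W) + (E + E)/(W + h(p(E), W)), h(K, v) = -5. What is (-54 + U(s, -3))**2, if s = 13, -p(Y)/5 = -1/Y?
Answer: 35721/16 ≈ 2232.6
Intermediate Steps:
p(Y) = 5/Y (p(Y) = -(-5)/Y = 5/Y)
U(E, W) = E + W + 2*E/(-5 + W) (U(E, W) = (E + W) + (E + E)/(W - 5) = (E + W) + (2*E)/(-5 + W) = (E + W) + 2*E/(-5 + W) = E + W + 2*E/(-5 + W))
(-54 + U(s, -3))**2 = (-54 + ((-3)**2 - 5*(-3) - 3*13 + 13*(-3))/(-5 - 3))**2 = (-54 + (9 + 15 - 39 - 39)/(-8))**2 = (-54 - 1/8*(-54))**2 = (-54 + 27/4)**2 = (-189/4)**2 = 35721/16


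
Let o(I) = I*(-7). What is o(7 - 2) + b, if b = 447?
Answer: 412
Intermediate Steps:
o(I) = -7*I
o(7 - 2) + b = -7*(7 - 2) + 447 = -7*5 + 447 = -35 + 447 = 412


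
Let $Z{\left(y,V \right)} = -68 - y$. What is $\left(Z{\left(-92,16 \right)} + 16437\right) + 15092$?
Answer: $31553$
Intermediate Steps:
$\left(Z{\left(-92,16 \right)} + 16437\right) + 15092 = \left(\left(-68 - -92\right) + 16437\right) + 15092 = \left(\left(-68 + 92\right) + 16437\right) + 15092 = \left(24 + 16437\right) + 15092 = 16461 + 15092 = 31553$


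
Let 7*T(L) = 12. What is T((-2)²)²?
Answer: 144/49 ≈ 2.9388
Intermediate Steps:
T(L) = 12/7 (T(L) = (⅐)*12 = 12/7)
T((-2)²)² = (12/7)² = 144/49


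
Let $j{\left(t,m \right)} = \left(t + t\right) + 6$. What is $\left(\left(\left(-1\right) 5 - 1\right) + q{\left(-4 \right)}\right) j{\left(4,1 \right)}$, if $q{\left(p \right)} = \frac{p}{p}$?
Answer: $-70$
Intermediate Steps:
$q{\left(p \right)} = 1$
$j{\left(t,m \right)} = 6 + 2 t$ ($j{\left(t,m \right)} = 2 t + 6 = 6 + 2 t$)
$\left(\left(\left(-1\right) 5 - 1\right) + q{\left(-4 \right)}\right) j{\left(4,1 \right)} = \left(\left(\left(-1\right) 5 - 1\right) + 1\right) \left(6 + 2 \cdot 4\right) = \left(\left(-5 - 1\right) + 1\right) \left(6 + 8\right) = \left(-6 + 1\right) 14 = \left(-5\right) 14 = -70$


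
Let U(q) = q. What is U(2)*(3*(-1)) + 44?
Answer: 38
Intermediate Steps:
U(2)*(3*(-1)) + 44 = 2*(3*(-1)) + 44 = 2*(-3) + 44 = -6 + 44 = 38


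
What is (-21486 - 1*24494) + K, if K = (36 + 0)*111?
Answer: -41984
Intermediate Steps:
K = 3996 (K = 36*111 = 3996)
(-21486 - 1*24494) + K = (-21486 - 1*24494) + 3996 = (-21486 - 24494) + 3996 = -45980 + 3996 = -41984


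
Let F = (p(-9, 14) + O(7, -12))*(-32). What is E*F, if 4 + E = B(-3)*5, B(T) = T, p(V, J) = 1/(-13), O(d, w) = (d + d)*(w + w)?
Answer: -2656352/13 ≈ -2.0433e+5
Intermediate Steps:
O(d, w) = 4*d*w (O(d, w) = (2*d)*(2*w) = 4*d*w)
p(V, J) = -1/13
E = -19 (E = -4 - 3*5 = -4 - 15 = -19)
F = 139808/13 (F = (-1/13 + 4*7*(-12))*(-32) = (-1/13 - 336)*(-32) = -4369/13*(-32) = 139808/13 ≈ 10754.)
E*F = -19*139808/13 = -2656352/13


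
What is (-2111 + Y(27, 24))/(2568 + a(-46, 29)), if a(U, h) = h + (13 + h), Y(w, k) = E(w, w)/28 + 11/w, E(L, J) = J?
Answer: -122683/153468 ≈ -0.79940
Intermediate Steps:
Y(w, k) = 11/w + w/28 (Y(w, k) = w/28 + 11/w = 11/w + w/28)
a(U, h) = 13 + 2*h
(-2111 + Y(27, 24))/(2568 + a(-46, 29)) = (-2111 + (11/27 + (1/28)*27))/(2568 + (13 + 2*29)) = (-2111 + (11*(1/27) + 27/28))/(2568 + (13 + 58)) = (-2111 + (11/27 + 27/28))/(2568 + 71) = (-2111 + 1037/756)/2639 = -1594879/756*1/2639 = -122683/153468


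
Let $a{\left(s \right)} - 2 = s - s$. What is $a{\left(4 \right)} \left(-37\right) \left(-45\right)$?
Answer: $3330$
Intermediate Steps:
$a{\left(s \right)} = 2$ ($a{\left(s \right)} = 2 + \left(s - s\right) = 2 + 0 = 2$)
$a{\left(4 \right)} \left(-37\right) \left(-45\right) = 2 \left(-37\right) \left(-45\right) = \left(-74\right) \left(-45\right) = 3330$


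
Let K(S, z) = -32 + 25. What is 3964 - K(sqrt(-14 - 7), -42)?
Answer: 3971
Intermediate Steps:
K(S, z) = -7
3964 - K(sqrt(-14 - 7), -42) = 3964 - 1*(-7) = 3964 + 7 = 3971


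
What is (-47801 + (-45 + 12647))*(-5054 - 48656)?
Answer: 1890538290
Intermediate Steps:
(-47801 + (-45 + 12647))*(-5054 - 48656) = (-47801 + 12602)*(-53710) = -35199*(-53710) = 1890538290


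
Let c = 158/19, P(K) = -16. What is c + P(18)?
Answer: -146/19 ≈ -7.6842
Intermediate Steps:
c = 158/19 (c = 158*(1/19) = 158/19 ≈ 8.3158)
c + P(18) = 158/19 - 16 = -146/19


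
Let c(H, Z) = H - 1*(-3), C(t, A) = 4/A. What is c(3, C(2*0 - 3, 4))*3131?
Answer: 18786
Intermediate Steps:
c(H, Z) = 3 + H (c(H, Z) = H + 3 = 3 + H)
c(3, C(2*0 - 3, 4))*3131 = (3 + 3)*3131 = 6*3131 = 18786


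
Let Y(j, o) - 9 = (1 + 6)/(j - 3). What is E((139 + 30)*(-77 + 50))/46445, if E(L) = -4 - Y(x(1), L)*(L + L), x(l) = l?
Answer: 50189/46445 ≈ 1.0806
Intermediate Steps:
Y(j, o) = 9 + 7/(-3 + j) (Y(j, o) = 9 + (1 + 6)/(j - 3) = 9 + 7/(-3 + j))
E(L) = -4 - 11*L (E(L) = -4 - (-20 + 9*1)/(-3 + 1)*(L + L) = -4 - (-20 + 9)/(-2)*2*L = -4 - (-½*(-11))*2*L = -4 - 11*2*L/2 = -4 - 11*L)
E((139 + 30)*(-77 + 50))/46445 = (-4 - 11*(139 + 30)*(-77 + 50))/46445 = (-4 - 1859*(-27))*(1/46445) = (-4 - 11*(-4563))*(1/46445) = (-4 + 50193)*(1/46445) = 50189*(1/46445) = 50189/46445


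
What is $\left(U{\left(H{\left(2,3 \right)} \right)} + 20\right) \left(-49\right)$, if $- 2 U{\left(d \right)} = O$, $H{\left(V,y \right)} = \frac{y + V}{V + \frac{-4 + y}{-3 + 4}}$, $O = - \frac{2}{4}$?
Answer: $- \frac{3969}{4} \approx -992.25$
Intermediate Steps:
$O = - \frac{1}{2}$ ($O = \left(-2\right) \frac{1}{4} = - \frac{1}{2} \approx -0.5$)
$H{\left(V,y \right)} = \frac{V + y}{-4 + V + y}$ ($H{\left(V,y \right)} = \frac{V + y}{V + \frac{-4 + y}{1}} = \frac{V + y}{V + \left(-4 + y\right) 1} = \frac{V + y}{V + \left(-4 + y\right)} = \frac{V + y}{-4 + V + y}$)
$U{\left(d \right)} = \frac{1}{4}$ ($U{\left(d \right)} = \left(- \frac{1}{2}\right) \left(- \frac{1}{2}\right) = \frac{1}{4}$)
$\left(U{\left(H{\left(2,3 \right)} \right)} + 20\right) \left(-49\right) = \left(\frac{1}{4} + 20\right) \left(-49\right) = \frac{81}{4} \left(-49\right) = - \frac{3969}{4}$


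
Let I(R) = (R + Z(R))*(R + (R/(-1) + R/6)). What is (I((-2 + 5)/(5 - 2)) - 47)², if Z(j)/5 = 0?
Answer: 78961/36 ≈ 2193.4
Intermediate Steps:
Z(j) = 0 (Z(j) = 5*0 = 0)
I(R) = R²/6 (I(R) = (R + 0)*(R + (R/(-1) + R/6)) = R*(R + (R*(-1) + R*(⅙))) = R*(R + (-R + R/6)) = R*(R - 5*R/6) = R*(R/6) = R²/6)
(I((-2 + 5)/(5 - 2)) - 47)² = (((-2 + 5)/(5 - 2))²/6 - 47)² = ((3/3)²/6 - 47)² = ((3*(⅓))²/6 - 47)² = ((⅙)*1² - 47)² = ((⅙)*1 - 47)² = (⅙ - 47)² = (-281/6)² = 78961/36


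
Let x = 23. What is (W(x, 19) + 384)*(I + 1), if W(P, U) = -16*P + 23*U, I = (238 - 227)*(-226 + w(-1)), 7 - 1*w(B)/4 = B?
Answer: -966249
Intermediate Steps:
w(B) = 28 - 4*B
I = -2134 (I = (238 - 227)*(-226 + (28 - 4*(-1))) = 11*(-226 + (28 + 4)) = 11*(-226 + 32) = 11*(-194) = -2134)
(W(x, 19) + 384)*(I + 1) = ((-16*23 + 23*19) + 384)*(-2134 + 1) = ((-368 + 437) + 384)*(-2133) = (69 + 384)*(-2133) = 453*(-2133) = -966249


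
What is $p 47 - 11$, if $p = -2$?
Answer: $-105$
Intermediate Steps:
$p 47 - 11 = \left(-2\right) 47 - 11 = -94 - 11 = -105$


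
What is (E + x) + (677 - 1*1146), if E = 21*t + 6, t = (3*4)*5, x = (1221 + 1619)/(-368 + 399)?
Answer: 27547/31 ≈ 888.61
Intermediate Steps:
x = 2840/31 ≈ 91.613
t = 60 (t = 12*5 = 60)
E = 1266 (E = 21*60 + 6 = 1260 + 6 = 1266)
(E + x) + (677 - 1*1146) = (1266 + 2840/31) + (677 - 1*1146) = 42086/31 + (677 - 1146) = 42086/31 - 469 = 27547/31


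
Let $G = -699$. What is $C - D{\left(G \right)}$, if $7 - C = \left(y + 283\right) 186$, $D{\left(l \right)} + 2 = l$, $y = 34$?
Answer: $-58254$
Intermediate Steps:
$D{\left(l \right)} = -2 + l$
$C = -58955$ ($C = 7 - \left(34 + 283\right) 186 = 7 - 317 \cdot 186 = 7 - 58962 = -58955$)
$C - D{\left(G \right)} = -58955 - \left(-2 - 699\right) = -58955 - -701 = -58955 + 701 = -58254$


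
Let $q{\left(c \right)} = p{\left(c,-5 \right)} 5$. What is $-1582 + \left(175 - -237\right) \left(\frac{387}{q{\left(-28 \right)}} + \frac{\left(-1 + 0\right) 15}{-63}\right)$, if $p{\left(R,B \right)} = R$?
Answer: $- \frac{275393}{105} \approx -2622.8$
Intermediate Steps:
$q{\left(c \right)} = 5 c$ ($q{\left(c \right)} = c 5 = 5 c$)
$-1582 + \left(175 - -237\right) \left(\frac{387}{q{\left(-28 \right)}} + \frac{\left(-1 + 0\right) 15}{-63}\right) = -1582 + \left(175 - -237\right) \left(\frac{387}{5 \left(-28\right)} + \frac{\left(-1 + 0\right) 15}{-63}\right) = -1582 + \left(175 + 237\right) \left(\frac{387}{-140} + \left(-1\right) 15 \left(- \frac{1}{63}\right)\right) = -1582 + 412 \left(387 \left(- \frac{1}{140}\right) - - \frac{5}{21}\right) = -1582 + 412 \left(- \frac{387}{140} + \frac{5}{21}\right) = -1582 + 412 \left(- \frac{1061}{420}\right) = -1582 - \frac{109283}{105} = - \frac{275393}{105}$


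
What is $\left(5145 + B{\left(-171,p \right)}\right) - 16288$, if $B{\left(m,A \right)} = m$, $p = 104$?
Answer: $-11314$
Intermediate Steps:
$\left(5145 + B{\left(-171,p \right)}\right) - 16288 = \left(5145 - 171\right) - 16288 = 4974 - 16288 = -11314$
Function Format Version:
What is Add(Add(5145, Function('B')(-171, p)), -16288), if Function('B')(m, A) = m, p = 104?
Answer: -11314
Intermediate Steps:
Add(Add(5145, Function('B')(-171, p)), -16288) = Add(Add(5145, -171), -16288) = Add(4974, -16288) = -11314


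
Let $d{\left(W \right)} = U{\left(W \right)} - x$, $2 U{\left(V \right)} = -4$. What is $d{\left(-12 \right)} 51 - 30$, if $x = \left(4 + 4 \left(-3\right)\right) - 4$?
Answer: $480$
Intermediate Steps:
$U{\left(V \right)} = -2$ ($U{\left(V \right)} = \frac{1}{2} \left(-4\right) = -2$)
$x = -12$ ($x = \left(4 - 12\right) - 4 = -8 - 4 = -12$)
$d{\left(W \right)} = 10$ ($d{\left(W \right)} = -2 - -12 = -2 + 12 = 10$)
$d{\left(-12 \right)} 51 - 30 = 10 \cdot 51 - 30 = 510 - 30 = 480$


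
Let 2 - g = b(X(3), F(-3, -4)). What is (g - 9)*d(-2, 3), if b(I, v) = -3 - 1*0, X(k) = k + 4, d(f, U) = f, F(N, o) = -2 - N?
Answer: 8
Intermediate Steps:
X(k) = 4 + k
b(I, v) = -3 (b(I, v) = -3 + 0 = -3)
g = 5 (g = 2 - 1*(-3) = 2 + 3 = 5)
(g - 9)*d(-2, 3) = (5 - 9)*(-2) = -4*(-2) = 8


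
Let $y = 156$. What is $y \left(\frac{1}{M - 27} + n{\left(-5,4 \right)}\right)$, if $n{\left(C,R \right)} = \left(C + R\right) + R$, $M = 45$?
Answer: $\frac{1430}{3} \approx 476.67$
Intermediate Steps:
$n{\left(C,R \right)} = C + 2 R$
$y \left(\frac{1}{M - 27} + n{\left(-5,4 \right)}\right) = 156 \left(\frac{1}{45 - 27} + \left(-5 + 2 \cdot 4\right)\right) = 156 \left(\frac{1}{18} + \left(-5 + 8\right)\right) = 156 \left(\frac{1}{18} + 3\right) = 156 \cdot \frac{55}{18} = \frac{1430}{3}$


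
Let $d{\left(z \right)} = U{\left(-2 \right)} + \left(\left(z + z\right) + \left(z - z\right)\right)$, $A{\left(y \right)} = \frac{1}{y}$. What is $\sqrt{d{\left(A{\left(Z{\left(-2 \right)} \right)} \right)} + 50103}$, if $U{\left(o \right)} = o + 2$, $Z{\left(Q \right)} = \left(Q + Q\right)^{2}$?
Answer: $\frac{5 \sqrt{32066}}{4} \approx 223.84$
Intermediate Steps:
$Z{\left(Q \right)} = 4 Q^{2}$ ($Z{\left(Q \right)} = \left(2 Q\right)^{2} = 4 Q^{2}$)
$U{\left(o \right)} = 2 + o$
$d{\left(z \right)} = 2 z$ ($d{\left(z \right)} = \left(2 - 2\right) + \left(\left(z + z\right) + \left(z - z\right)\right) = 0 + \left(2 z + 0\right) = 0 + 2 z = 2 z$)
$\sqrt{d{\left(A{\left(Z{\left(-2 \right)} \right)} \right)} + 50103} = \sqrt{\frac{2}{4 \left(-2\right)^{2}} + 50103} = \sqrt{\frac{2}{4 \cdot 4} + 50103} = \sqrt{\frac{2}{16} + 50103} = \sqrt{2 \cdot \frac{1}{16} + 50103} = \sqrt{\frac{1}{8} + 50103} = \sqrt{\frac{400825}{8}} = \frac{5 \sqrt{32066}}{4}$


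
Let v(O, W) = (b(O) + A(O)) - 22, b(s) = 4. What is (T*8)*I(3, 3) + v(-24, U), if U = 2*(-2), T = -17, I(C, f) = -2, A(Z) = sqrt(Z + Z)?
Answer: 254 + 4*I*sqrt(3) ≈ 254.0 + 6.9282*I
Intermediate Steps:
A(Z) = sqrt(2)*sqrt(Z) (A(Z) = sqrt(2*Z) = sqrt(2)*sqrt(Z))
U = -4
v(O, W) = -18 + sqrt(2)*sqrt(O) (v(O, W) = (4 + sqrt(2)*sqrt(O)) - 22 = -18 + sqrt(2)*sqrt(O))
(T*8)*I(3, 3) + v(-24, U) = -17*8*(-2) + (-18 + sqrt(2)*sqrt(-24)) = -136*(-2) + (-18 + sqrt(2)*(2*I*sqrt(6))) = 272 + (-18 + 4*I*sqrt(3)) = 254 + 4*I*sqrt(3)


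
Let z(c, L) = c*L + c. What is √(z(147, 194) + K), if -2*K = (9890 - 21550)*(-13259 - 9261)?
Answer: I*√131262935 ≈ 11457.0*I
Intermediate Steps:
z(c, L) = c + L*c (z(c, L) = L*c + c = c + L*c)
K = -131291600 (K = -(9890 - 21550)*(-13259 - 9261)/2 = -(-5830)*(-22520) = -½*262583200 = -131291600)
√(z(147, 194) + K) = √(147*(1 + 194) - 131291600) = √(147*195 - 131291600) = √(28665 - 131291600) = √(-131262935) = I*√131262935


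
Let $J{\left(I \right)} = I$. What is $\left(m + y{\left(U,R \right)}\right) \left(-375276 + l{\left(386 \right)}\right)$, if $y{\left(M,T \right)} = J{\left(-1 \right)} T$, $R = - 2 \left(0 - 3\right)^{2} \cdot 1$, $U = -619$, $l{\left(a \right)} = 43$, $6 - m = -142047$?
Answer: $-53309727543$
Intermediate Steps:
$m = 142053$ ($m = 6 - -142047 = 6 + 142047 = 142053$)
$R = -18$ ($R = - 2 \left(-3\right)^{2} \cdot 1 = \left(-2\right) 9 \cdot 1 = \left(-18\right) 1 = -18$)
$y{\left(M,T \right)} = - T$
$\left(m + y{\left(U,R \right)}\right) \left(-375276 + l{\left(386 \right)}\right) = \left(142053 - -18\right) \left(-375276 + 43\right) = \left(142053 + 18\right) \left(-375233\right) = 142071 \left(-375233\right) = -53309727543$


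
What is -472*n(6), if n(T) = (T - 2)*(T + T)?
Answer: -22656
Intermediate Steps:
n(T) = 2*T*(-2 + T) (n(T) = (-2 + T)*(2*T) = 2*T*(-2 + T))
-472*n(6) = -944*6*(-2 + 6) = -944*6*4 = -472*48 = -22656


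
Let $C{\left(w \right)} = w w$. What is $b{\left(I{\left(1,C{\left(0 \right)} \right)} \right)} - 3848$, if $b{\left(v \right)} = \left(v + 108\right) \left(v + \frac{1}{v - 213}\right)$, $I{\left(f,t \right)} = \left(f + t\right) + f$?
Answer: $- \frac{765618}{211} \approx -3628.5$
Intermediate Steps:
$C{\left(w \right)} = w^{2}$
$I{\left(f,t \right)} = t + 2 f$
$b{\left(v \right)} = \left(108 + v\right) \left(v + \frac{1}{-213 + v}\right)$
$b{\left(I{\left(1,C{\left(0 \right)} \right)} \right)} - 3848 = \frac{108 + \left(0^{2} + 2 \cdot 1\right)^{3} - 23003 \left(0^{2} + 2 \cdot 1\right) - 105 \left(0^{2} + 2 \cdot 1\right)^{2}}{-213 + \left(0^{2} + 2 \cdot 1\right)} - 3848 = \frac{108 + \left(0 + 2\right)^{3} - 23003 \left(0 + 2\right) - 105 \left(0 + 2\right)^{2}}{-213 + \left(0 + 2\right)} - 3848 = \frac{108 + 2^{3} - 46006 - 105 \cdot 2^{2}}{-213 + 2} - 3848 = \frac{108 + 8 - 46006 - 420}{-211} - 3848 = - \frac{108 + 8 - 46006 - 420}{211} - 3848 = \left(- \frac{1}{211}\right) \left(-46310\right) - 3848 = \frac{46310}{211} - 3848 = - \frac{765618}{211}$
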